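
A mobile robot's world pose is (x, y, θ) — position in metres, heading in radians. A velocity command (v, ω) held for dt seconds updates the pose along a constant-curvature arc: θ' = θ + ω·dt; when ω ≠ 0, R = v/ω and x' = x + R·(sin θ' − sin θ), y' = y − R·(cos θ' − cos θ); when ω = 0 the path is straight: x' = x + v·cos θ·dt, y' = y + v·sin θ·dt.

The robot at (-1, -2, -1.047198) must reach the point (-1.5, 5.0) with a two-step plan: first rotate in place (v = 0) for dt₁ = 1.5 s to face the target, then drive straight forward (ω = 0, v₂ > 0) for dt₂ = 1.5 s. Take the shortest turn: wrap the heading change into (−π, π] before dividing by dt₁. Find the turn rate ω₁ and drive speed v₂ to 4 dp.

ω₁ = 1.7929, v₂ = 4.6786

heading to target = atan2(5−-2, -1.5−-1) = 1.6421
Δθ = wrap(1.6421 − -1.0472) = 2.6893; ω₁ = Δθ/dt₁ = 1.7929
distance = √((-1.5−-1)² + (5−-2)²) = 7.0178; v₂ = distance/dt₂ = 4.6786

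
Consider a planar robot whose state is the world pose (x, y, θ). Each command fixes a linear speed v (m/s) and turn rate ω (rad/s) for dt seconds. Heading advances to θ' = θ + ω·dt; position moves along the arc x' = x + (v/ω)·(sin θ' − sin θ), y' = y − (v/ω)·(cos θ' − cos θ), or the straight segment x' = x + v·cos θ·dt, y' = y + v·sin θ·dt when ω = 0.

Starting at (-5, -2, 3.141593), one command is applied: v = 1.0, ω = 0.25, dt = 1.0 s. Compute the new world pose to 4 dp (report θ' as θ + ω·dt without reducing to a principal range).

θ' = 3.1416 + 0.25·1.0 = 3.3916
R = v/ω = 1.0/0.25 = 4.0000
x' = -5 + 4.0000·(sin 3.3916 − sin 3.1416) = -5.9896
y' = -2 − 4.0000·(cos 3.3916 − cos 3.1416) = -2.1244

(-5.9896, -2.1244, 3.3916)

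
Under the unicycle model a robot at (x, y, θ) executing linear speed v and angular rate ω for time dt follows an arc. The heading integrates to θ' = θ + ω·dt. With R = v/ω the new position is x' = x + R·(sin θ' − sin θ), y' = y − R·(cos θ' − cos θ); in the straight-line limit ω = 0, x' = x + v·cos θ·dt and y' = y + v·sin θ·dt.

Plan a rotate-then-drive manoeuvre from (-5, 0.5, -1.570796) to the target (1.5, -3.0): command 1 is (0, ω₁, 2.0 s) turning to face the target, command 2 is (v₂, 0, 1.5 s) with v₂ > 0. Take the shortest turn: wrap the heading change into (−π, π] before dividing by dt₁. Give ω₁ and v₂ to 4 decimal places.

ω₁ = 0.5384, v₂ = 4.9216

heading to target = atan2(-3−0.5, 1.5−-5) = -0.4939
Δθ = wrap(-0.4939 − -1.5708) = 1.0769; ω₁ = Δθ/dt₁ = 0.5384
distance = √((1.5−-5)² + (-3−0.5)²) = 7.3824; v₂ = distance/dt₂ = 4.9216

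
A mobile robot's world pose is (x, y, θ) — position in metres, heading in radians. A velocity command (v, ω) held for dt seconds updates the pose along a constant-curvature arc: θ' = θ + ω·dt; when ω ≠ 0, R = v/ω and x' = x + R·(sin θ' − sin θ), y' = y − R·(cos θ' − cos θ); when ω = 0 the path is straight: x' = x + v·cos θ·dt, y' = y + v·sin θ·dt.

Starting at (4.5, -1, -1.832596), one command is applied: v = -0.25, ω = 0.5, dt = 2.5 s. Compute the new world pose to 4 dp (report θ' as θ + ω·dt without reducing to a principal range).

(4.2921, -0.4531, -0.5826)

θ' = -1.8326 + 0.5·2.5 = -0.5826
R = v/ω = -0.25/0.5 = -0.5000
x' = 4.5 + -0.5000·(sin -0.5826 − sin -1.8326) = 4.2921
y' = -1 − -0.5000·(cos -0.5826 − cos -1.8326) = -0.4531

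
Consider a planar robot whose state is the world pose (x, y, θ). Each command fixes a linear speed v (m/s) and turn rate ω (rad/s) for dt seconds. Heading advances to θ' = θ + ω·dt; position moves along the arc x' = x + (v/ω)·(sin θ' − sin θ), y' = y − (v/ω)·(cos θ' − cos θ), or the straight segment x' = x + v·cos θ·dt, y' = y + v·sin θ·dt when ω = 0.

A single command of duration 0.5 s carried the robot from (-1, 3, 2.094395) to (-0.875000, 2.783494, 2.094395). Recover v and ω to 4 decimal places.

Δθ = 2.094395 − 2.094395 = 0.000000
ω = Δθ/dt = 0.000000/0.5 = 0.0000
ω = 0 → v = (Δx·cos θ + Δy·sin θ)/dt = -0.5000

v = -0.5000, ω = 0.0000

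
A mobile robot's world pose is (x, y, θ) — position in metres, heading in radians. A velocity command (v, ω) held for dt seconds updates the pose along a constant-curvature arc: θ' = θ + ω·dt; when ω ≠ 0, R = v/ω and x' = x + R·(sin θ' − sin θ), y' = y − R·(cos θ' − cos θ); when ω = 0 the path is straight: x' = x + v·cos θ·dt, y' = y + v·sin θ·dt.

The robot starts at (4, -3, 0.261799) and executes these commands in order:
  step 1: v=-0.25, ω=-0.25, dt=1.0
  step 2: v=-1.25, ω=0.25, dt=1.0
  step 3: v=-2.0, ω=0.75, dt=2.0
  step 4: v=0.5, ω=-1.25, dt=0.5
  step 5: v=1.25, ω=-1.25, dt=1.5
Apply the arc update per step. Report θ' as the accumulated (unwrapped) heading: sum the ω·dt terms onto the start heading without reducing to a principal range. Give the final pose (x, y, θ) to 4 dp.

step 1: θ'=0.0118 (R=1.0000) → pose (3.7530, -3.0340, 0.0118)
step 2: θ'=0.2618 (R=-5.0000) → pose (2.5179, -3.2040, 0.2618)
step 3: θ'=1.7618 (R=-2.6667) → pose (0.5899, -6.2861, 1.7618)
step 4: θ'=1.1368 (R=-0.4000) → pose (0.6197, -6.0419, 1.1368)
step 5: θ'=-0.7382 (R=-1.0000) → pose (2.2000, -5.7228, -0.7382)

(2.2000, -5.7228, -0.7382)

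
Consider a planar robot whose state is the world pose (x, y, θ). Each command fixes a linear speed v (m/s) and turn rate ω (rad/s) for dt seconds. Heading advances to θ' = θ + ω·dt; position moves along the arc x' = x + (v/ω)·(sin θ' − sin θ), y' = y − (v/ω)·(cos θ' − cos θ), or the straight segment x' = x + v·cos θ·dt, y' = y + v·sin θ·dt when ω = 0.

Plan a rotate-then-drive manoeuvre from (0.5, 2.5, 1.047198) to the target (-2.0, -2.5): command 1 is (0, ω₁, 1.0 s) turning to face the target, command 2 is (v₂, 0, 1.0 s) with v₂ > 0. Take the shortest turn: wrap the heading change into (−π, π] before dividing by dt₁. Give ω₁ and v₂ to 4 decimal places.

heading to target = atan2(-2.5−2.5, -2−0.5) = -2.0344
Δθ = wrap(-2.0344 − 1.0472) = -3.0816; ω₁ = Δθ/dt₁ = -3.0816
distance = √((-2−0.5)² + (-2.5−2.5)²) = 5.5902; v₂ = distance/dt₂ = 5.5902

ω₁ = -3.0816, v₂ = 5.5902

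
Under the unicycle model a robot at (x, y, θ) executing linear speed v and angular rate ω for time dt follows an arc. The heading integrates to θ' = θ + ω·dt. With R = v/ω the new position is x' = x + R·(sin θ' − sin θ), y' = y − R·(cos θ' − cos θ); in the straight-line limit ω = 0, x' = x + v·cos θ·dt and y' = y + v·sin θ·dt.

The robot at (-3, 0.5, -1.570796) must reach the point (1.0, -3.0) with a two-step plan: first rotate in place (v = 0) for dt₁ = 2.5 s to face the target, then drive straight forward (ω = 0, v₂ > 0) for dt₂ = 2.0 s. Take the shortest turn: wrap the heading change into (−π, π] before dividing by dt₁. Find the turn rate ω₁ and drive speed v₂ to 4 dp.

heading to target = atan2(-3−0.5, 1−-3) = -0.7188
Δθ = wrap(-0.7188 − -1.5708) = 0.8520; ω₁ = Δθ/dt₁ = 0.3408
distance = √((1−-3)² + (-3−0.5)²) = 5.3151; v₂ = distance/dt₂ = 2.6575

ω₁ = 0.3408, v₂ = 2.6575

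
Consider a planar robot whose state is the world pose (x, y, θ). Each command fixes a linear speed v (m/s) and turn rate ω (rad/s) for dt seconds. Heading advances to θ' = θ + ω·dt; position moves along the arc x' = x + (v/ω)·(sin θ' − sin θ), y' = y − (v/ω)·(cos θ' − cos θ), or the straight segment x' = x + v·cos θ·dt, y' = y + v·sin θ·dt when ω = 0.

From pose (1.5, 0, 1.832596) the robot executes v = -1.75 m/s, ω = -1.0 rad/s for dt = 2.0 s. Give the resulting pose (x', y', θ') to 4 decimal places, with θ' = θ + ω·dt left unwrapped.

(-0.4820, -2.1785, -0.1674)

θ' = 1.8326 + -1.0·2.0 = -0.1674
R = v/ω = -1.75/-1.0 = 1.7500
x' = 1.5 + 1.7500·(sin -0.1674 − sin 1.8326) = -0.4820
y' = 0 − 1.7500·(cos -0.1674 − cos 1.8326) = -2.1785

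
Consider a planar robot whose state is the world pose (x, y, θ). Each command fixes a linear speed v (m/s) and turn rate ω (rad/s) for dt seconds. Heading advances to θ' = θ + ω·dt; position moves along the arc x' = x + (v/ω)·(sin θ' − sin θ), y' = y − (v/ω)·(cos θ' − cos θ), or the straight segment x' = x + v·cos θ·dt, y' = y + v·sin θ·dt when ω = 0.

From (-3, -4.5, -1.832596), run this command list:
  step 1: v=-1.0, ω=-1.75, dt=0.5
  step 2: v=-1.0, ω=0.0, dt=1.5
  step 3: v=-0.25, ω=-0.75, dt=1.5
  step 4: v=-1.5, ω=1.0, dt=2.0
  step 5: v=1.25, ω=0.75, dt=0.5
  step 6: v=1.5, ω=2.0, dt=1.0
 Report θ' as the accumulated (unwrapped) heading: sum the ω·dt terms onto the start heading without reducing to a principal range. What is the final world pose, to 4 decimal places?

(2.5163, -3.9538, 0.5424)

step 1: θ'=-2.7076 (R=0.5714) → pose (-2.6883, -4.1294, -2.7076)
step 2: θ'=-2.7076 (straight) → pose (-1.3274, -3.4987, -2.7076)
step 3: θ'=-3.8326 (R=0.3333) → pose (-0.9748, -3.5443, -3.8326)
step 4: θ'=-1.8326 (R=-1.5000) → pose (1.4301, -2.7766, -1.8326)
step 5: θ'=-1.4576 (R=1.6667) → pose (1.3839, -3.3962, -1.4576)
step 6: θ'=0.5424 (R=0.7500) → pose (2.5163, -3.9538, 0.5424)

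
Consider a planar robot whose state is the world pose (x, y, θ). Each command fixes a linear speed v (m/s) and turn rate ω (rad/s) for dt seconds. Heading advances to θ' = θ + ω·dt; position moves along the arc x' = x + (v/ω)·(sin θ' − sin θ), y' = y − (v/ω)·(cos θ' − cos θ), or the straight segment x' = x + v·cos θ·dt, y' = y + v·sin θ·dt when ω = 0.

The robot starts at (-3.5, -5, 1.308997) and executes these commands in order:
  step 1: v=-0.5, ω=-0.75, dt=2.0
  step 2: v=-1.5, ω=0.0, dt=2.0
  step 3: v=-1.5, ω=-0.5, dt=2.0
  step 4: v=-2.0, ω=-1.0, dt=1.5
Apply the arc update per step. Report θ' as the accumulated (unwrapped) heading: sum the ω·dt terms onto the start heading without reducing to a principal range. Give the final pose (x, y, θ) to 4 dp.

step 1: θ'=-0.1910 (R=0.6667) → pose (-4.2705, -5.4820, -0.1910)
step 2: θ'=-0.1910 (straight) → pose (-7.2160, -4.9125, -0.1910)
step 3: θ'=-1.1910 (R=3.0000) → pose (-9.4326, -3.0792, -1.1910)
step 4: θ'=-2.6910 (R=2.0000) → pose (-8.4462, -0.5374, -2.6910)

(-8.4462, -0.5374, -2.6910)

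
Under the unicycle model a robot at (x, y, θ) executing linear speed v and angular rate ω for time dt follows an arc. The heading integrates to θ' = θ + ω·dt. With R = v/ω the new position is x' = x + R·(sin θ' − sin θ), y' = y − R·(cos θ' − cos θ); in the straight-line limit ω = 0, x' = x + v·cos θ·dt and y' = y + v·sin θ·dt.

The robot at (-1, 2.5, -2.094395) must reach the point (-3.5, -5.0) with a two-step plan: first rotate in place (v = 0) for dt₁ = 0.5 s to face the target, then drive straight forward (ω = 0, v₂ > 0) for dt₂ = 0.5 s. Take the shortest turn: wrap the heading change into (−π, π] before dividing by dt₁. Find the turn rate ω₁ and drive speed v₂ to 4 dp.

ω₁ = 0.4037, v₂ = 15.8114

heading to target = atan2(-5−2.5, -3.5−-1) = -1.8925
Δθ = wrap(-1.8925 − -2.0944) = 0.2018; ω₁ = Δθ/dt₁ = 0.4037
distance = √((-3.5−-1)² + (-5−2.5)²) = 7.9057; v₂ = distance/dt₂ = 15.8114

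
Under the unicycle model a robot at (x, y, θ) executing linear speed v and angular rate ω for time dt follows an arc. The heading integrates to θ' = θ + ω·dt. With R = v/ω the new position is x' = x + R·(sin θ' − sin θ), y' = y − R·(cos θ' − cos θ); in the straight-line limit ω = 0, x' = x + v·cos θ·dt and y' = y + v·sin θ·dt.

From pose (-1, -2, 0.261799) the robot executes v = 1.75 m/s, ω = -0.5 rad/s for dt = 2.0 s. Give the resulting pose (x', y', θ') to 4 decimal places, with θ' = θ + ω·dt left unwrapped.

θ' = 0.2618 + -0.5·2.0 = -0.7382
R = v/ω = 1.75/-0.5 = -3.5000
x' = -1 + -3.5000·(sin -0.7382 − sin 0.2618) = 2.2612
y' = -2 − -3.5000·(cos -0.7382 − cos 0.2618) = -2.7919

(2.2612, -2.7919, -0.7382)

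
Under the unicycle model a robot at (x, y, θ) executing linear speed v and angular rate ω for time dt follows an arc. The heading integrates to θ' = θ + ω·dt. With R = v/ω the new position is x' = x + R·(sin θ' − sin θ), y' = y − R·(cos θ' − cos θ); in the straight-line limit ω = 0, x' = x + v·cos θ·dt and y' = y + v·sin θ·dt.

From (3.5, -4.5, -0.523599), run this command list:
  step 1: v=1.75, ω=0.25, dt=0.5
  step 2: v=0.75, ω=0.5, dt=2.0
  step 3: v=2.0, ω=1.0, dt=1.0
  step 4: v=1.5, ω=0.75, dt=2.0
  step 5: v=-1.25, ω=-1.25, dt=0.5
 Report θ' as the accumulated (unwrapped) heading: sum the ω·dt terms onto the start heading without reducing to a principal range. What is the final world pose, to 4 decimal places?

step 1: θ'=-0.3986 (R=7.0000) → pose (4.2831, -4.8891, -0.3986)
step 2: θ'=0.6014 (R=1.5000) → pose (5.7140, -4.7435, 0.6014)
step 3: θ'=1.6014 (R=2.0000) → pose (6.5815, -3.0332, 1.6014)
step 4: θ'=3.1014 (R=2.0000) → pose (4.6628, -1.0960, 3.1014)
step 5: θ'=2.4764 (R=1.0000) → pose (5.2398, -1.3084, 2.4764)

(5.2398, -1.3084, 2.4764)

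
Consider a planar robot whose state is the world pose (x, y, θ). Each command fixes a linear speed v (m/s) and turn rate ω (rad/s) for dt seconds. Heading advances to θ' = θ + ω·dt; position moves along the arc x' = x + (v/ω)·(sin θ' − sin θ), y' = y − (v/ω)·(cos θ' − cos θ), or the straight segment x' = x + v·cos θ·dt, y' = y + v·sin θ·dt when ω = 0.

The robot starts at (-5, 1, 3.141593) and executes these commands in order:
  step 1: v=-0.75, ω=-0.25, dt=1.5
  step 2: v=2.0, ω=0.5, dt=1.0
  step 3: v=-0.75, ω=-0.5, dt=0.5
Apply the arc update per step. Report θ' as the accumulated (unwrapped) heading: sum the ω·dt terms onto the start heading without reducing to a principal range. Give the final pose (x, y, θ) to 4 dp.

step 1: θ'=2.7666 (R=3.0000) → pose (-3.9012, 0.7915, 2.7666)
step 2: θ'=3.2666 (R=4.0000) → pose (-5.8650, 1.0383, 3.2666)
step 3: θ'=3.0166 (R=1.5000) → pose (-5.4909, 1.0383, 3.0166)

(-5.4909, 1.0383, 3.0166)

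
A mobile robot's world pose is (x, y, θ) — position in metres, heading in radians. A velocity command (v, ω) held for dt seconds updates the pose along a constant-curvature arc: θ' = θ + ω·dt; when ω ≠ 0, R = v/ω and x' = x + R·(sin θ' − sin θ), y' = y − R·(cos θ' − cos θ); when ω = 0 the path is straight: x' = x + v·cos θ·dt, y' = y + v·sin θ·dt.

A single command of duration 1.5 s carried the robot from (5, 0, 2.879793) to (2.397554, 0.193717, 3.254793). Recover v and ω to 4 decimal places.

Δθ = 3.254793 − 2.879793 = 0.375000
ω = Δθ/dt = 0.375000/1.5 = 0.2500
R = Δx/(sin θ' − sin θ) = 7.0000
v = R·ω = 7.0000·0.2500 = 1.7500

v = 1.7500, ω = 0.2500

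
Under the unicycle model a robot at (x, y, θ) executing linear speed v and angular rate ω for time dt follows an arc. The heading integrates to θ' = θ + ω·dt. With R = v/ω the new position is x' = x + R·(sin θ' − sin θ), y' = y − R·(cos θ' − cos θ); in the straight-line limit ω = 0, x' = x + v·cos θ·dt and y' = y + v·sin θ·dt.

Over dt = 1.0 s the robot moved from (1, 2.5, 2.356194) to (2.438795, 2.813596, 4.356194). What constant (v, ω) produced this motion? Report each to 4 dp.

Δθ = 4.356194 − 2.356194 = 2.000000
ω = Δθ/dt = 2.000000/1.0 = 2.0000
R = Δx/(sin θ' − sin θ) = -0.8750
v = R·ω = -0.8750·2.0000 = -1.7500

v = -1.7500, ω = 2.0000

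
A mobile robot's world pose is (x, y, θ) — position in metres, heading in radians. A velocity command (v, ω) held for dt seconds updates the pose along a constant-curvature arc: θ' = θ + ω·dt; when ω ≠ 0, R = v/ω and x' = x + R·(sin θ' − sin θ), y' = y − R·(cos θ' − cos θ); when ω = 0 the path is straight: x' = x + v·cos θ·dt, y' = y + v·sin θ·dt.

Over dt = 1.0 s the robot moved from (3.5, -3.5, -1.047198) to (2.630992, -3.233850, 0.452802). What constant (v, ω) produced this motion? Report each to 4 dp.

v = -1.0000, ω = 1.5000

Δθ = 0.452802 − -1.047198 = 1.500000
ω = Δθ/dt = 1.500000/1.0 = 1.5000
R = Δx/(sin θ' − sin θ) = -0.6667
v = R·ω = -0.6667·1.5000 = -1.0000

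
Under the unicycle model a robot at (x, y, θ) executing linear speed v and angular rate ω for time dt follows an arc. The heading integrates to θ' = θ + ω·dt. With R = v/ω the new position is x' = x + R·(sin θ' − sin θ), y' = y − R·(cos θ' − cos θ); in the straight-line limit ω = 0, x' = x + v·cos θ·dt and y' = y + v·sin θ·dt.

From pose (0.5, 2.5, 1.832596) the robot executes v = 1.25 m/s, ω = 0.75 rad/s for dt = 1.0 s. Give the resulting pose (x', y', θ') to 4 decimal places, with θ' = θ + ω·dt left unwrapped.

(-0.2260, 3.4816, 2.5826)

θ' = 1.8326 + 0.75·1.0 = 2.5826
R = v/ω = 1.25/0.75 = 1.6667
x' = 0.5 + 1.6667·(sin 2.5826 − sin 1.8326) = -0.2260
y' = 2.5 − 1.6667·(cos 2.5826 − cos 1.8326) = 3.4816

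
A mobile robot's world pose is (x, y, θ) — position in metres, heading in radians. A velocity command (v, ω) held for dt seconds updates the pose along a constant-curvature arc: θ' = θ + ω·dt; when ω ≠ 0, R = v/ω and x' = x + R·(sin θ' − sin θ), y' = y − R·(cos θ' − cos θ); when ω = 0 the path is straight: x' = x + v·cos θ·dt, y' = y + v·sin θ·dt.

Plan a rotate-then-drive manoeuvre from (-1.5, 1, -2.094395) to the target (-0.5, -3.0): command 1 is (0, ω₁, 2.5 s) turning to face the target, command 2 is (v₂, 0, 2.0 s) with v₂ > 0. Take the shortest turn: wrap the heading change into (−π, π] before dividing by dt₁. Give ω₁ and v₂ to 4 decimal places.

ω₁ = 0.3074, v₂ = 2.0616

heading to target = atan2(-3−1, -0.5−-1.5) = -1.3258
Δθ = wrap(-1.3258 − -2.0944) = 0.7686; ω₁ = Δθ/dt₁ = 0.3074
distance = √((-0.5−-1.5)² + (-3−1)²) = 4.1231; v₂ = distance/dt₂ = 2.0616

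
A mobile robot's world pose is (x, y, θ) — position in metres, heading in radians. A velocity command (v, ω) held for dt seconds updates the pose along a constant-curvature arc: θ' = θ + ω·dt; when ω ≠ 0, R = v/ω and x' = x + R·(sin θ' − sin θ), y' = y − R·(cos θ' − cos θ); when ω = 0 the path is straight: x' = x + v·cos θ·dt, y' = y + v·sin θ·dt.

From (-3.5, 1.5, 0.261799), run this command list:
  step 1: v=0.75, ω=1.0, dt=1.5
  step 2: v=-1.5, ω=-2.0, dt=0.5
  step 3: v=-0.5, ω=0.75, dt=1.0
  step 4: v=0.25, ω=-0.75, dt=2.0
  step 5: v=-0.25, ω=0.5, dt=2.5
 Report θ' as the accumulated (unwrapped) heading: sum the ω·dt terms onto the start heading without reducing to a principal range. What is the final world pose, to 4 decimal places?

step 1: θ'=1.7618 (R=0.7500) → pose (-2.9578, 2.3668, 1.7618)
step 2: θ'=0.7618 (R=0.7500) → pose (-3.1764, 1.6817, 0.7618)
step 3: θ'=1.5118 (R=-0.6667) → pose (-3.3818, 1.2387, 1.5118)
step 4: θ'=0.0118 (R=-0.3333) → pose (-3.0530, 1.5523, 0.0118)
step 5: θ'=1.2618 (R=-0.5000) → pose (-3.5234, 1.2044, 1.2618)

(-3.5234, 1.2044, 1.2618)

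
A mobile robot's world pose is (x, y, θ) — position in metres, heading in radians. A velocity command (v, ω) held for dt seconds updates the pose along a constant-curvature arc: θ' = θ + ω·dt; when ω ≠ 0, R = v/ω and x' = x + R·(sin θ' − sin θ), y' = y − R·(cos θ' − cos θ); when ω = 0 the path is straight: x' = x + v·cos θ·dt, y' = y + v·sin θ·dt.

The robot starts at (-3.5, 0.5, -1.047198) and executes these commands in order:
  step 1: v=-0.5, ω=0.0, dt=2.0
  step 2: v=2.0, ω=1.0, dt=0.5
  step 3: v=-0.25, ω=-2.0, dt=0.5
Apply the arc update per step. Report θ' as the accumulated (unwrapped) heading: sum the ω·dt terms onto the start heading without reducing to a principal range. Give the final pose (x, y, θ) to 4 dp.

step 1: θ'=-1.0472 (straight) → pose (-4.0000, 1.3660, -1.0472)
step 2: θ'=-0.5472 (R=2.0000) → pose (-3.3085, 0.6581, -0.5472)
step 3: θ'=-1.5472 (R=0.1250) → pose (-3.3685, 0.7619, -1.5472)

(-3.3685, 0.7619, -1.5472)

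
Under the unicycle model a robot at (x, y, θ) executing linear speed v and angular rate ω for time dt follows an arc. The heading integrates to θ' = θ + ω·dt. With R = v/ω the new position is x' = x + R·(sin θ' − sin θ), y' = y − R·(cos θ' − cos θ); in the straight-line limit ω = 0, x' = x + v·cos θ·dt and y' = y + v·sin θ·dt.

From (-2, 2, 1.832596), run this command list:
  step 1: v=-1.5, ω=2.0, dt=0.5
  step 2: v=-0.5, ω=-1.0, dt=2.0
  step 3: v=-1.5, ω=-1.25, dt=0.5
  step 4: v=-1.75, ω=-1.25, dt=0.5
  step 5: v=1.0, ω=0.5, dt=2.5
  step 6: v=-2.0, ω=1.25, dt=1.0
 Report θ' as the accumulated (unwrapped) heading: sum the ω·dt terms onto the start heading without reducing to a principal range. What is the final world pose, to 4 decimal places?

step 1: θ'=2.8326 (R=-0.7500) → pose (-1.5036, 1.4796, 2.8326)
step 2: θ'=0.8326 (R=0.5000) → pose (-1.2858, 0.6668, 0.8326)
step 3: θ'=0.2076 (R=1.2000) → pose (-1.9261, 0.3002, 0.2076)
step 4: θ'=-0.4174 (R=1.4000) → pose (-2.7822, 0.3903, -0.4174)
step 5: θ'=0.8326 (R=2.0000) → pose (-0.4921, 0.8727, 0.8326)
step 6: θ'=2.0826 (R=-1.6000) → pose (-0.7036, -0.9877, 2.0826)

(-0.7036, -0.9877, 2.0826)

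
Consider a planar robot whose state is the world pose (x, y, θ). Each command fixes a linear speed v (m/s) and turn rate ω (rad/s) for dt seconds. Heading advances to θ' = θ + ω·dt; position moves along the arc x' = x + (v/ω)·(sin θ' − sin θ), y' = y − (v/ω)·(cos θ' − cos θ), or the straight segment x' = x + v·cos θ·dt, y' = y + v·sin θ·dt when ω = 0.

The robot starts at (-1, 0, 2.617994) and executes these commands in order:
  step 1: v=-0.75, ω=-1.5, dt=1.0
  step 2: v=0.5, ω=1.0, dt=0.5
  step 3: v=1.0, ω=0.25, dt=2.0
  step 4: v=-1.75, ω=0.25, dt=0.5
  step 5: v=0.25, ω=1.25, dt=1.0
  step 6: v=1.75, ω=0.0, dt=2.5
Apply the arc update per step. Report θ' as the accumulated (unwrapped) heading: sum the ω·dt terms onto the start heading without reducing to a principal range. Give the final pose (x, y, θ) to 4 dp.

step 1: θ'=1.1180 (R=0.5000) → pose (-0.8004, -0.6518, 1.1180)
step 2: θ'=1.6180 (R=0.5000) → pose (-0.7506, -0.4094, 1.6180)
step 3: θ'=2.1180 (R=4.0000) → pose (-1.3302, 1.4830, 2.1180)
step 4: θ'=2.2430 (R=-7.0000) → pose (-0.8294, 0.7662, 2.2430)
step 5: θ'=3.4930 (R=0.2000) → pose (-1.0548, 0.8294, 3.4930)
step 6: θ'=3.4930 (straight) → pose (-5.1624, -0.6765, 3.4930)

(-5.1624, -0.6765, 3.4930)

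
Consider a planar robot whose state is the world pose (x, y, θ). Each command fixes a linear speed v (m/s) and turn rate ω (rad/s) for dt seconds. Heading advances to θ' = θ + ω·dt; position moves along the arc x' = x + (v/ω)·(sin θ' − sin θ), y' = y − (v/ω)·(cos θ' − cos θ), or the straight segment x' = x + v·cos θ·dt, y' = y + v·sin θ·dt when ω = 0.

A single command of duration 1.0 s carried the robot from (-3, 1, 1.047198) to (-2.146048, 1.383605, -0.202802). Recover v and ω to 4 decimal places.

v = 1.0000, ω = -1.2500

Δθ = -0.202802 − 1.047198 = -1.250000
ω = Δθ/dt = -1.250000/1.0 = -1.2500
R = Δx/(sin θ' − sin θ) = -0.8000
v = R·ω = -0.8000·-1.2500 = 1.0000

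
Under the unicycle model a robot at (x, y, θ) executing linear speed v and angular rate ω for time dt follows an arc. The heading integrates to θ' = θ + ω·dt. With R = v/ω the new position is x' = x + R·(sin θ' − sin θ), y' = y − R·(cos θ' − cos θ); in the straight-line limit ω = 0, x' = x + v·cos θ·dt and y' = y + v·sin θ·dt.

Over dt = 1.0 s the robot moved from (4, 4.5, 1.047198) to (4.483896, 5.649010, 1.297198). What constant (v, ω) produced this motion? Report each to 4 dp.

v = 1.2500, ω = 0.2500

Δθ = 1.297198 − 1.047198 = 0.250000
ω = Δθ/dt = 0.250000/1.0 = 0.2500
R = −Δy/(cos θ' − cos θ) = 5.0000
v = R·ω = 5.0000·0.2500 = 1.2500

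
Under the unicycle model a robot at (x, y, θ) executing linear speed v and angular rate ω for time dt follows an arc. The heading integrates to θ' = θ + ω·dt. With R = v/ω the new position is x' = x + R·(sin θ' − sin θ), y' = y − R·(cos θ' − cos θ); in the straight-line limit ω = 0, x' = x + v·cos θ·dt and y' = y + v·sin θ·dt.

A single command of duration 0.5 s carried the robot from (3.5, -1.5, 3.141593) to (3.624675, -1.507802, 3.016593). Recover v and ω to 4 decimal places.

v = -0.2500, ω = -0.2500

Δθ = 3.016593 − 3.141593 = -0.125000
ω = Δθ/dt = -0.125000/0.5 = -0.2500
R = Δx/(sin θ' − sin θ) = 1.0000
v = R·ω = 1.0000·-0.2500 = -0.2500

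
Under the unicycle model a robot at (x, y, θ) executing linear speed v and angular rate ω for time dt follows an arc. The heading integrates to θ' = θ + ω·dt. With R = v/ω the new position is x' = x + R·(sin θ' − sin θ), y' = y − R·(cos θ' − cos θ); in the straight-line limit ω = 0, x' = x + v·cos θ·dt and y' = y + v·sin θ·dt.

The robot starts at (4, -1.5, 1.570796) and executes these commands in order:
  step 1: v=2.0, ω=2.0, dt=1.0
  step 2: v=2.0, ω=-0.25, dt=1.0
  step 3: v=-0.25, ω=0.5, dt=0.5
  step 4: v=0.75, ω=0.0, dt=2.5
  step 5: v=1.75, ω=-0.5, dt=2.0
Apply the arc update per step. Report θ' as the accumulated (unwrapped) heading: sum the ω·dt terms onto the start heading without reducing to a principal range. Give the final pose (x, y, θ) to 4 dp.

step 1: θ'=3.5708 (R=1.0000) → pose (2.5839, -0.5907, 3.5708)
step 2: θ'=3.3208 (R=-8.0000) → pose (0.6806, -1.1882, 3.3208)
step 3: θ'=3.5708 (R=-0.5000) → pose (0.7996, -1.1509, 3.5708)
step 4: θ'=3.5708 (straight) → pose (-0.9053, -1.9311, 3.5708)
step 5: θ'=2.5708 (R=-3.5000) → pose (-4.2529, -1.6937, 2.5708)

(-4.2529, -1.6937, 2.5708)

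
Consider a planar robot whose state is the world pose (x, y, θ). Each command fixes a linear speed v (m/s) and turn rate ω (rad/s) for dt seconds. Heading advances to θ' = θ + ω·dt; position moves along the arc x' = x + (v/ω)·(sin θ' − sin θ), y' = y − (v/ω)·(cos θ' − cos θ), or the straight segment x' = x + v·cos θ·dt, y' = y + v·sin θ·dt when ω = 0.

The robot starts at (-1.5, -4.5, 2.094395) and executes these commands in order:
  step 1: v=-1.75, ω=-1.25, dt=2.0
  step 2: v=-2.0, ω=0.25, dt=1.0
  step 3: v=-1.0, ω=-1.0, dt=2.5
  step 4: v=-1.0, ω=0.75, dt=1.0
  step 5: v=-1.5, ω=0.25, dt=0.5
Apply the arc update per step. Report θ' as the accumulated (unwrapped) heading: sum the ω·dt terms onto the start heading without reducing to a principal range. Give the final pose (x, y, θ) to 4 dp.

(-4.6556, -2.5991, -1.7806)

step 1: θ'=-0.4056 (R=1.4000) → pose (-3.2648, -6.4864, -0.4056)
step 2: θ'=-0.1556 (R=-8.0000) → pose (-5.1816, -5.9340, -0.1556)
step 3: θ'=-2.6556 (R=1.0000) → pose (-5.4937, -4.0618, -2.6556)
step 4: θ'=-1.9056 (R=-1.3333) → pose (-4.8572, -3.3210, -1.9056)
step 5: θ'=-1.7806 (R=-6.0000) → pose (-4.6556, -2.5991, -1.7806)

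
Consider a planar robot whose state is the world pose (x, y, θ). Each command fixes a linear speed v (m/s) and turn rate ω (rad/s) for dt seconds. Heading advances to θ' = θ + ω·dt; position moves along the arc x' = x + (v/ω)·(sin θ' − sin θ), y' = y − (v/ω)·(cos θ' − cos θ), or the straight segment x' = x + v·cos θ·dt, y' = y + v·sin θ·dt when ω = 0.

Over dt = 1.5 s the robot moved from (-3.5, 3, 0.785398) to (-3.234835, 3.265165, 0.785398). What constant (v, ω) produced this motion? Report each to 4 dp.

Δθ = 0.785398 − 0.785398 = 0.000000
ω = Δθ/dt = 0.000000/1.5 = 0.0000
ω = 0 → v = (Δx·cos θ + Δy·sin θ)/dt = 0.2500

v = 0.2500, ω = 0.0000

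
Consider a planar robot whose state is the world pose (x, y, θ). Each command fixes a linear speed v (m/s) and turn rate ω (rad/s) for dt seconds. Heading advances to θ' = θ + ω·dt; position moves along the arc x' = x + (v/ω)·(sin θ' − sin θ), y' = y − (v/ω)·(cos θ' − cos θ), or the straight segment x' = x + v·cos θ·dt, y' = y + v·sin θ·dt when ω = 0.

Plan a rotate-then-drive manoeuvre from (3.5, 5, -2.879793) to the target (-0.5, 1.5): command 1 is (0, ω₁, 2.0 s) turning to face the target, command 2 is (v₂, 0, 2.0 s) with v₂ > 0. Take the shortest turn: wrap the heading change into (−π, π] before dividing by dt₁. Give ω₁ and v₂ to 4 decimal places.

heading to target = atan2(1.5−5, -0.5−3.5) = -2.4228
Δθ = wrap(-2.4228 − -2.8798) = 0.4570; ω₁ = Δθ/dt₁ = 0.2285
distance = √((-0.5−3.5)² + (1.5−5)²) = 5.3151; v₂ = distance/dt₂ = 2.6575

ω₁ = 0.2285, v₂ = 2.6575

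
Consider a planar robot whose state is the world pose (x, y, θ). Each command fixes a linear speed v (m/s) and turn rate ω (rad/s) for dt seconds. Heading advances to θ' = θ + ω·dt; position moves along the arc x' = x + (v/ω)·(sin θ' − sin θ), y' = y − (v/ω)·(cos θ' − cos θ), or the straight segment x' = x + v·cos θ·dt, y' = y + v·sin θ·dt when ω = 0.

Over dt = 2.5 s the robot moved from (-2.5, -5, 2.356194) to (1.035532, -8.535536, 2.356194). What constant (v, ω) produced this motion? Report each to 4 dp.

v = -2.0000, ω = 0.0000

Δθ = 2.356194 − 2.356194 = 0.000000
ω = Δθ/dt = 0.000000/2.5 = 0.0000
ω = 0 → v = (Δx·cos θ + Δy·sin θ)/dt = -2.0000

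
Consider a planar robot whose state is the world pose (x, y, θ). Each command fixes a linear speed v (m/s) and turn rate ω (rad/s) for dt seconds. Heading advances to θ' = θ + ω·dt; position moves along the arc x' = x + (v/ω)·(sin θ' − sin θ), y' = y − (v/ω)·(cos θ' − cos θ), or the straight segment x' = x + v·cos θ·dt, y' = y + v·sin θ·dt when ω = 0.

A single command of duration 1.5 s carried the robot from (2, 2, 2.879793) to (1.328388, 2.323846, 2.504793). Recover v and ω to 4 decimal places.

v = 0.5000, ω = -0.2500

Δθ = 2.504793 − 2.879793 = -0.375000
ω = Δθ/dt = -0.375000/1.5 = -0.2500
R = Δx/(sin θ' − sin θ) = -2.0000
v = R·ω = -2.0000·-0.2500 = 0.5000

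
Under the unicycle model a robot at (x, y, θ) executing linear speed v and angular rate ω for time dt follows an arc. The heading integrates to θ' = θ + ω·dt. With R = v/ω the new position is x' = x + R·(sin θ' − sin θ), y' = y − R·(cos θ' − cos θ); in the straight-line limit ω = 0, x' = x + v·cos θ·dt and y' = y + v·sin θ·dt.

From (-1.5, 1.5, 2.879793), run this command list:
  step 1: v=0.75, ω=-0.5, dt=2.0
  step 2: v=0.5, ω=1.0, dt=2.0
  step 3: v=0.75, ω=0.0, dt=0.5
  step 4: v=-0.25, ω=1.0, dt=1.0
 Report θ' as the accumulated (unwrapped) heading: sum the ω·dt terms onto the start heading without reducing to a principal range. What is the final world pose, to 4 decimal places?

step 1: θ'=1.8798 (R=-1.5000) → pose (-2.5407, 2.4927, 1.8798)
step 2: θ'=3.8798 (R=0.5000) → pose (-3.3535, 2.7105, 3.8798)
step 3: θ'=3.8798 (straight) → pose (-3.6309, 2.4582, 3.8798)
step 4: θ'=4.8798 (R=-0.2500) → pose (-3.5526, 2.6847, 4.8798)

(-3.5526, 2.6847, 4.8798)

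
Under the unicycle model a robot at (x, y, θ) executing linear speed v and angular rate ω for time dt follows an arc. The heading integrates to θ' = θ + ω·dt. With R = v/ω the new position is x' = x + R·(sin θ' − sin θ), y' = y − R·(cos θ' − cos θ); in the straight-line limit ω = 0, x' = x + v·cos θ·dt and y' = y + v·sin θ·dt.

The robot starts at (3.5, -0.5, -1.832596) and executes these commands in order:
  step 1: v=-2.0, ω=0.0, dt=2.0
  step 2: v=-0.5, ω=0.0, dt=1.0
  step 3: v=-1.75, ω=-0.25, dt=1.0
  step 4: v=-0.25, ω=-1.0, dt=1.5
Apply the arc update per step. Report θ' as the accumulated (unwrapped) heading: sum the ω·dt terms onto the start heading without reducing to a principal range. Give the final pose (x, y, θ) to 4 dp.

step 1: θ'=-1.8326 (straight) → pose (4.5353, 3.3637, -1.8326)
step 2: θ'=-1.8326 (straight) → pose (4.6647, 3.8467, -1.8326)
step 3: θ'=-2.0826 (R=7.0000) → pose (5.3231, 5.4632, -2.0826)
step 4: θ'=-3.5826 (R=0.2500) → pose (5.6478, 5.5668, -3.5826)

(5.6478, 5.5668, -3.5826)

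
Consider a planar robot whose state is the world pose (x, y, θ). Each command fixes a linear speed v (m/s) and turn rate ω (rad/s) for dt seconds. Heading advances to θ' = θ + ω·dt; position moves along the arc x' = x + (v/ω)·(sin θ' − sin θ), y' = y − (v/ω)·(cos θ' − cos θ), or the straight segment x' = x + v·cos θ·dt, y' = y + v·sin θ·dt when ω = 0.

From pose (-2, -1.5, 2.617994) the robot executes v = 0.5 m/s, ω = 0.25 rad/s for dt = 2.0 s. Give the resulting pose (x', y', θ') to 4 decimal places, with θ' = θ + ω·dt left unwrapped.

θ' = 2.6180 + 0.25·2.0 = 3.1180
R = v/ω = 0.5/0.25 = 2.0000
x' = -2 + 2.0000·(sin 3.1180 − sin 2.6180) = -2.9528
y' = -1.5 − 2.0000·(cos 3.1180 − cos 2.6180) = -1.2326

(-2.9528, -1.2326, 3.1180)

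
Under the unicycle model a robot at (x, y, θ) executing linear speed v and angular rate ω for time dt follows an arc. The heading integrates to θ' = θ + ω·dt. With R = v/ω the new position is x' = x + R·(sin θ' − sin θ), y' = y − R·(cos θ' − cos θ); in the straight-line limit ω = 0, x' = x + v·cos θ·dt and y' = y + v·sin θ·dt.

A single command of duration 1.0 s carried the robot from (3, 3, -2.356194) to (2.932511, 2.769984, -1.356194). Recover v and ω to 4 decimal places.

Δθ = -1.356194 − -2.356194 = 1.000000
ω = Δθ/dt = 1.000000/1.0 = 1.0000
R = −Δy/(cos θ' − cos θ) = 0.2500
v = R·ω = 0.2500·1.0000 = 0.2500

v = 0.2500, ω = 1.0000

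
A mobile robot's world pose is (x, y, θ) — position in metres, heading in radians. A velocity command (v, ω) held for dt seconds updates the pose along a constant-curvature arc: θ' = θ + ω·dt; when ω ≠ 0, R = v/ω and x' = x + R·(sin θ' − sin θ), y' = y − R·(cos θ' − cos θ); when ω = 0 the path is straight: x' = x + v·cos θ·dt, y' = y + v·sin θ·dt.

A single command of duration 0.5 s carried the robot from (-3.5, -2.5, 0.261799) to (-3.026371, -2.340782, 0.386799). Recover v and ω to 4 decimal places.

Δθ = 0.386799 − 0.261799 = 0.125000
ω = Δθ/dt = 0.125000/0.5 = 0.2500
R = Δx/(sin θ' − sin θ) = 4.0000
v = R·ω = 4.0000·0.2500 = 1.0000

v = 1.0000, ω = 0.2500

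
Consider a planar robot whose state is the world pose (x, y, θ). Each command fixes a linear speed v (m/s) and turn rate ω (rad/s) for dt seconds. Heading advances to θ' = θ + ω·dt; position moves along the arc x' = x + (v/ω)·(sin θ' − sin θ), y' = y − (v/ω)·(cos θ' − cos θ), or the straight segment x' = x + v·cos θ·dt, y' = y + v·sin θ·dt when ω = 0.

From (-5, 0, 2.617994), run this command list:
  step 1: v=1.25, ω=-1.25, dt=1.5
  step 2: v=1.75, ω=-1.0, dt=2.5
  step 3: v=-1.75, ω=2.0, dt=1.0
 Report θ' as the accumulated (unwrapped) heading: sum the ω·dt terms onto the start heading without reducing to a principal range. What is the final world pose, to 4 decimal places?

step 1: θ'=0.7430 (R=-1.0000) → pose (-5.1765, 1.6025, 0.7430)
step 2: θ'=-1.7570 (R=-1.7500) → pose (-2.2729, -0.0103, -1.7570)
step 3: θ'=0.2430 (R=-0.8750) → pose (-3.3433, 1.0010, 0.2430)

(-3.3433, 1.0010, 0.2430)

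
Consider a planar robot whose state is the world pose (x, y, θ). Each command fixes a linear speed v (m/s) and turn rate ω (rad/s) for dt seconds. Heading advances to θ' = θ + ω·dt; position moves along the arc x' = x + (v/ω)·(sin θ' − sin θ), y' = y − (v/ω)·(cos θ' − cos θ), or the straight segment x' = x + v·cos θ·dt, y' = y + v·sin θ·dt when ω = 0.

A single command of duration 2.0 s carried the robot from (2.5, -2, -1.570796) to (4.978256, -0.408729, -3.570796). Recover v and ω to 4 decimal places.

v = -1.7500, ω = -1.0000

Δθ = -3.570796 − -1.570796 = -2.000000
ω = Δθ/dt = -2.000000/2.0 = -1.0000
R = Δx/(sin θ' − sin θ) = 1.7500
v = R·ω = 1.7500·-1.0000 = -1.7500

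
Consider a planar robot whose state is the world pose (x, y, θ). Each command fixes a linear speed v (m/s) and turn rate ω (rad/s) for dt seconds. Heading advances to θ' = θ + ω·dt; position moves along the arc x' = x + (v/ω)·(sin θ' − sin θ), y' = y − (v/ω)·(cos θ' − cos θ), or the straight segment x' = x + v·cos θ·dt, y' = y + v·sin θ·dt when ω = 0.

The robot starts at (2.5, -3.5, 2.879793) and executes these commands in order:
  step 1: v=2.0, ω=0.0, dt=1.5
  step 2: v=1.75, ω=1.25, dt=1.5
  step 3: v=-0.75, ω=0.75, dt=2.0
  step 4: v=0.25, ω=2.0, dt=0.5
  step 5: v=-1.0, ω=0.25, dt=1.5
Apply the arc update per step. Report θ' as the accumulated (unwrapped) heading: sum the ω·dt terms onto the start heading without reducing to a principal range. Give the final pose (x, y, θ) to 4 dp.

step 1: θ'=2.8798 (straight) → pose (-0.3978, -2.7235, 2.8798)
step 2: θ'=4.7548 (R=1.4000) → pose (-2.1589, -4.1352, 4.7548)
step 3: θ'=6.2548 (R=-1.0000) → pose (-3.1296, -3.1780, 6.2548)
step 4: θ'=7.2548 (R=0.1250) → pose (-3.0228, -3.1235, 7.2548)
step 5: θ'=7.6298 (R=-4.0000) → pose (-3.6195, -4.4902, 7.6298)

(-3.6195, -4.4902, 7.6298)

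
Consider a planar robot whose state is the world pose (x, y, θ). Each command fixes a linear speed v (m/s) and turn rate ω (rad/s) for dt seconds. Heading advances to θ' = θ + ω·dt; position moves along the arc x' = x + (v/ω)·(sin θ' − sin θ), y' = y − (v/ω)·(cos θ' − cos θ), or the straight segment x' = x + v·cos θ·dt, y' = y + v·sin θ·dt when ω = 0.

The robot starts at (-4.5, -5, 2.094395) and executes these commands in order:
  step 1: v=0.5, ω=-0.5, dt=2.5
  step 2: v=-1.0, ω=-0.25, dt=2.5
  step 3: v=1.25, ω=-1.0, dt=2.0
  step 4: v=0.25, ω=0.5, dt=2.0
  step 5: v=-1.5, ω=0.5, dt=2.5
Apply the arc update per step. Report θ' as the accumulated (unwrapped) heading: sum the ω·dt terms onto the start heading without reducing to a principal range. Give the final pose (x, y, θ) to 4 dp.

(-8.3376, -6.4789, 0.4694)

step 1: θ'=0.8444 (R=-1.0000) → pose (-4.3815, -3.8358, 0.8444)
step 2: θ'=0.2194 (R=4.0000) → pose (-6.5013, -5.0832, 0.2194)
step 3: θ'=-1.7806 (R=-1.2500) → pose (-5.0066, -6.5636, -1.7806)
step 4: θ'=-0.7806 (R=0.5000) → pose (-4.8694, -7.0230, -0.7806)
step 5: θ'=0.4694 (R=-3.0000) → pose (-8.3376, -6.4789, 0.4694)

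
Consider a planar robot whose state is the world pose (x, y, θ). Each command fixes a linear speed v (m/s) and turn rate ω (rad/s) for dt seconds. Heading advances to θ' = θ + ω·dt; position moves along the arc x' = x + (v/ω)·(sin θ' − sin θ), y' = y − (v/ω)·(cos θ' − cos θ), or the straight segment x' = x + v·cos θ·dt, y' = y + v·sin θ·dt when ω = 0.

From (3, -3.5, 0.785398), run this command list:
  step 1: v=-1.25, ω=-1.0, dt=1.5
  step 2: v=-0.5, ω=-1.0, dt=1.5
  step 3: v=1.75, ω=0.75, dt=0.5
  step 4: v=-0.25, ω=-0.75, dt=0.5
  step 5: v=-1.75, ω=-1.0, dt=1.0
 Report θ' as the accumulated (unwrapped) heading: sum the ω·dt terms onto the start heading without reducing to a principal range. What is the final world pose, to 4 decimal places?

(2.4235, -2.8569, -3.2146)

step 1: θ'=-0.7146 (R=1.2500) → pose (1.2970, -3.5603, -0.7146)
step 2: θ'=-2.2146 (R=0.5000) → pose (1.2247, -2.8825, -2.2146)
step 3: θ'=-1.8396 (R=2.3333) → pose (0.8414, -3.6634, -1.8396)
step 4: θ'=-2.2146 (R=0.3333) → pose (0.8962, -3.5518, -2.2146)
step 5: θ'=-3.2146 (R=1.7500) → pose (2.4235, -2.8569, -3.2146)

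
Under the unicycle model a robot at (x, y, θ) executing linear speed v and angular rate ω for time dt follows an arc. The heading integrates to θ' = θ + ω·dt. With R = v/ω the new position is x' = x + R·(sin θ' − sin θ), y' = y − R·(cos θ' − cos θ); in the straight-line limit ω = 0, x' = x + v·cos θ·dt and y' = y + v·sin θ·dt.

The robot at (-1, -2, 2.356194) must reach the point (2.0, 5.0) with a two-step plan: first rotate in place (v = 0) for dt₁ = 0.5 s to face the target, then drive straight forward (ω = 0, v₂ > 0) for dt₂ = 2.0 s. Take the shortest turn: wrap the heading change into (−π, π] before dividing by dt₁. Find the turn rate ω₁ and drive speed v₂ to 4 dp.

ω₁ = -2.3806, v₂ = 3.8079

heading to target = atan2(5−-2, 2−-1) = 1.1659
Δθ = wrap(1.1659 − 2.3562) = -1.1903; ω₁ = Δθ/dt₁ = -2.3806
distance = √((2−-1)² + (5−-2)²) = 7.6158; v₂ = distance/dt₂ = 3.8079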